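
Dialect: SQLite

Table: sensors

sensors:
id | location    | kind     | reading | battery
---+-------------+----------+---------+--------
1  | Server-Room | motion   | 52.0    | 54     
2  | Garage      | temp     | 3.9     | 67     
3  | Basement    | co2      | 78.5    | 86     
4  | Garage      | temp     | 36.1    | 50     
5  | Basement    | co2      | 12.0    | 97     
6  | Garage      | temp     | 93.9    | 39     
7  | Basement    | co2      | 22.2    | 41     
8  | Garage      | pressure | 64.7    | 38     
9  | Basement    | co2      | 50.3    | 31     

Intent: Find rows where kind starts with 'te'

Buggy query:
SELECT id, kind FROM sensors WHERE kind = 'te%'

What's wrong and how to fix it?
Bug: Wildcards only work with LIKE; '=' treats '%' as a literal character

Fix: Replace '=' with LIKE so 'te%' is treated as a pattern

Corrected query:
SELECT id, kind FROM sensors WHERE kind LIKE 'te%'

Result:
id | kind
---+-----
2  | temp
4  | temp
6  | temp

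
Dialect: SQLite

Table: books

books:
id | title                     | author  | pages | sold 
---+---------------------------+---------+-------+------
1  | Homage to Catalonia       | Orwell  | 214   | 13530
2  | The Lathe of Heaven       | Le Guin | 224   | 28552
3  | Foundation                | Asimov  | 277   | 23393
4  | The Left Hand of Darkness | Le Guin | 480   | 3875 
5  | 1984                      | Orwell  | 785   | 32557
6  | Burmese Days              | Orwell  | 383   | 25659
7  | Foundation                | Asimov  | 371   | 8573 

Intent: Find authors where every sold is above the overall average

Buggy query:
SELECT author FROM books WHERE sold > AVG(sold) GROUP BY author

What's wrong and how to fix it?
Bug: WHERE evaluates per row before aggregation, so AVG() is unavailable

Fix: Compute the overall average in a scalar subquery and compare each group's MIN against it in HAVING

Corrected query:
SELECT author FROM books GROUP BY author HAVING MIN(sold) > (SELECT AVG(sold) FROM books)

Result:
(no rows)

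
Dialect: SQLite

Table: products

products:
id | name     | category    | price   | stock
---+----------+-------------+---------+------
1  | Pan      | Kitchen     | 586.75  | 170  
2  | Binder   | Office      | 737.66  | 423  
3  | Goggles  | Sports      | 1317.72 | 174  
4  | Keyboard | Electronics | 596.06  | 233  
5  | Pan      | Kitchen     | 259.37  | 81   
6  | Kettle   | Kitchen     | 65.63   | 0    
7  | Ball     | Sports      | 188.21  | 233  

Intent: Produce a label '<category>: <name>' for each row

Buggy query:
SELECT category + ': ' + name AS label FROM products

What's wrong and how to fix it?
Bug: '+' is numeric addition; on text columns SQLite converts them to 0 instead of concatenating

Fix: Use the || operator for string concatenation

Corrected query:
SELECT category || ': ' || name AS label FROM products

Result:
label                
---------------------
Kitchen: Pan         
Office: Binder       
Sports: Goggles      
Electronics: Keyboard
Kitchen: Pan         
Kitchen: Kettle      
Sports: Ball         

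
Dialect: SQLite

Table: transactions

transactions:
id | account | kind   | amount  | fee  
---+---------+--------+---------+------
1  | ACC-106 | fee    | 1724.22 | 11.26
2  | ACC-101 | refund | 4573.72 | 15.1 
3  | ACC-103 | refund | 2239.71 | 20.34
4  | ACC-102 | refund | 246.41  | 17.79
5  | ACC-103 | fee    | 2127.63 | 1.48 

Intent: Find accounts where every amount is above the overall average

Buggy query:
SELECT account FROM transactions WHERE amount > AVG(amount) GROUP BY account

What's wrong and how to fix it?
Bug: AVG() is an aggregate; it can't sit directly in WHERE

Fix: Use a subquery for AVG and a HAVING MIN(...) filter so the condition holds for every row in the group

Corrected query:
SELECT account FROM transactions GROUP BY account HAVING MIN(amount) > (SELECT AVG(amount) FROM transactions)

Result:
account
-------
ACC-101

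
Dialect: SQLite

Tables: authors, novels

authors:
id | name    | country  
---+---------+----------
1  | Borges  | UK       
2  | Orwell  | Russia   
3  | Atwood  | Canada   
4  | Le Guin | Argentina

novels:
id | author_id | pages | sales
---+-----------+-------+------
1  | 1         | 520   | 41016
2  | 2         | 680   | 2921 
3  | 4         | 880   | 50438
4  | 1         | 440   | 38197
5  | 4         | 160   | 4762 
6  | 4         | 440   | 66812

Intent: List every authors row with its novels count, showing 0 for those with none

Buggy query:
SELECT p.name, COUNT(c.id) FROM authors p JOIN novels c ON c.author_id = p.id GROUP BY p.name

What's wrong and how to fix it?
Bug: INNER JOIN drops authors rows that have no matching novels rows

Fix: Use LEFT JOIN so parents without children still appear (COUNT(c.id) gives 0)

Corrected query:
SELECT p.name, COUNT(c.id) FROM authors p LEFT JOIN novels c ON c.author_id = p.id GROUP BY p.name

Result:
name    | COUNT(c.id)
--------+------------
Atwood  | 0          
Borges  | 2          
Le Guin | 3          
Orwell  | 1          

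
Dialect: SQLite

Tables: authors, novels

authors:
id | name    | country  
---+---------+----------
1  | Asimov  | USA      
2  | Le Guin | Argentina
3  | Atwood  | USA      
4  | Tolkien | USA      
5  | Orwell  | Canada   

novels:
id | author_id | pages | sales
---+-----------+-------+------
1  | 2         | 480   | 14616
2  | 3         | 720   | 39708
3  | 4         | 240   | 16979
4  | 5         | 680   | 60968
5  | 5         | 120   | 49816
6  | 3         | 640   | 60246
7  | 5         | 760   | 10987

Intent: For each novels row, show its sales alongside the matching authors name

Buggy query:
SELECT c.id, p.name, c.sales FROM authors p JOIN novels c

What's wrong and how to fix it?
Bug: Missing join condition: each novels row is matched to all authors rows instead of just its own

Fix: Add ON c.author_id = p.id to the JOIN

Corrected query:
SELECT c.id, p.name, c.sales FROM authors p JOIN novels c ON c.author_id = p.id

Result:
id | name    | sales
---+---------+------
1  | Le Guin | 14616
2  | Atwood  | 39708
3  | Tolkien | 16979
4  | Orwell  | 60968
5  | Orwell  | 49816
6  | Atwood  | 60246
7  | Orwell  | 10987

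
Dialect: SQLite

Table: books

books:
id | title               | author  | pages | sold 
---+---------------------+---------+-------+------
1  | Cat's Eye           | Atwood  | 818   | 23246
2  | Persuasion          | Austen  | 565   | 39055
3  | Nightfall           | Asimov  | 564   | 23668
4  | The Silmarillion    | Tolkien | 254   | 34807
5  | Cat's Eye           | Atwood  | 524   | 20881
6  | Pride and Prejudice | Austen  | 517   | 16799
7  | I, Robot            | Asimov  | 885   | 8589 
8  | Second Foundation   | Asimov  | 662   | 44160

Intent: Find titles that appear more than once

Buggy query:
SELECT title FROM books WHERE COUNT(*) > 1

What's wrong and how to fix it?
Bug: WHERE can't reference COUNT(*); aggregates are computed after WHERE

Fix: GROUP BY title, then filter groups with HAVING COUNT(*) > 1

Corrected query:
SELECT title FROM books GROUP BY title HAVING COUNT(*) > 1

Result:
title    
---------
Cat's Eye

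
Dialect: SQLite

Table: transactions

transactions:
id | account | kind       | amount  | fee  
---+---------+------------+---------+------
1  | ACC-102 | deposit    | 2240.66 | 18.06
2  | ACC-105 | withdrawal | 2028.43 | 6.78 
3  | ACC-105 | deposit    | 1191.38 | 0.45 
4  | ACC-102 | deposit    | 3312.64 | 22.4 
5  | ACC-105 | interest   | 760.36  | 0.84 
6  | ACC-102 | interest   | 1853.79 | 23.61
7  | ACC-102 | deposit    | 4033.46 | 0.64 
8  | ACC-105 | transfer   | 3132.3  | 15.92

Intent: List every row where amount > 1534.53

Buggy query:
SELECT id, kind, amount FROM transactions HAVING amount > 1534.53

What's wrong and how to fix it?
Bug: HAVING filters the output of aggregation, but this query has no GROUP BY and no aggregate functions, so SQLite rejects it (HAVING clause on a non-aggregate query); the condition here is per row

Fix: Use WHERE for row-level filtering

Corrected query:
SELECT id, kind, amount FROM transactions WHERE amount > 1534.53

Result:
id | kind       | amount 
---+------------+--------
1  | deposit    | 2240.66
2  | withdrawal | 2028.43
4  | deposit    | 3312.64
6  | interest   | 1853.79
7  | deposit    | 4033.46
8  | transfer   | 3132.3 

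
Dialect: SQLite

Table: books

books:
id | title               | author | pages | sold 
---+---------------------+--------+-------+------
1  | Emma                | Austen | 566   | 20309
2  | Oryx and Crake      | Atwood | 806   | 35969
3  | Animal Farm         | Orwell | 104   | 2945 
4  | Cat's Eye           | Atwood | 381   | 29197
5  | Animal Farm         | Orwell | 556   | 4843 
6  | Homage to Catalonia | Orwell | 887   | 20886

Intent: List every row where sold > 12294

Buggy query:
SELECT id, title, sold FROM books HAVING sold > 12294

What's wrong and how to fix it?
Bug: This is a non-aggregate query (no GROUP BY, no aggregates), so in SQLite the HAVING clause is invalid here; a row-level condition belongs in WHERE

Fix: Use WHERE for row-level filtering

Corrected query:
SELECT id, title, sold FROM books WHERE sold > 12294

Result:
id | title               | sold 
---+---------------------+------
1  | Emma                | 20309
2  | Oryx and Crake      | 35969
4  | Cat's Eye           | 29197
6  | Homage to Catalonia | 20886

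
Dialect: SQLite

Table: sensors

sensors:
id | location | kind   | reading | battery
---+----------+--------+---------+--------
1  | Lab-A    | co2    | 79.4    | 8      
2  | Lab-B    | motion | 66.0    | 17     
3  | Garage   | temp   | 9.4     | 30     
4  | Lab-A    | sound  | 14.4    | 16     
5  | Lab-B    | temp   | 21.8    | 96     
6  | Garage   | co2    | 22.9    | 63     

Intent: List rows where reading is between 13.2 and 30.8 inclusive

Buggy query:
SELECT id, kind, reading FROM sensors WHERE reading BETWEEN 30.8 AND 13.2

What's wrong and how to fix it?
Bug: BETWEEN expects the lower bound first; with 30.8 AND 13.2 the range is empty

Fix: Write BETWEEN 13.2 AND 30.8

Corrected query:
SELECT id, kind, reading FROM sensors WHERE reading BETWEEN 13.2 AND 30.8

Result:
id | kind  | reading
---+-------+--------
4  | sound | 14.4   
5  | temp  | 21.8   
6  | co2   | 22.9   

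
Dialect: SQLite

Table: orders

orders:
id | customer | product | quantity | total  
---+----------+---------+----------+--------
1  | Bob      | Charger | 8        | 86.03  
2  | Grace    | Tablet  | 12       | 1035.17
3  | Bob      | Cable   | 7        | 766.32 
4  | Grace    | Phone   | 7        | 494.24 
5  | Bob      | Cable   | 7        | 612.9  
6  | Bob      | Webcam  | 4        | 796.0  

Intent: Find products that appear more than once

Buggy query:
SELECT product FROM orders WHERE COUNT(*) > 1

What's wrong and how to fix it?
Bug: COUNT(*) is an aggregate and cannot be used in WHERE

Fix: GROUP BY product, then filter groups with HAVING COUNT(*) > 1

Corrected query:
SELECT product FROM orders GROUP BY product HAVING COUNT(*) > 1

Result:
product
-------
Cable  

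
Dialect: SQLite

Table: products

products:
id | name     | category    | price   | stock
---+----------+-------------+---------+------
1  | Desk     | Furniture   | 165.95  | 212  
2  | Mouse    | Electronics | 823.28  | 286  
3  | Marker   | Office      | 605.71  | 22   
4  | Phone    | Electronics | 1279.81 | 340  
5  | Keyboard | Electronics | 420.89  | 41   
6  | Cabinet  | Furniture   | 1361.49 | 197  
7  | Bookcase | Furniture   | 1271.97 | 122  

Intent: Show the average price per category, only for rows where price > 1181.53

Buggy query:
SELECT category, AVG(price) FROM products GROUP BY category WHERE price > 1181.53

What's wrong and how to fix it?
Bug: WHERE cannot follow GROUP BY

Fix: Move the WHERE clause before GROUP BY

Corrected query:
SELECT category, AVG(price) FROM products WHERE price > 1181.53 GROUP BY category

Result:
category    | AVG(price)
------------+-----------
Electronics | 1279.81   
Furniture   | 1316.73   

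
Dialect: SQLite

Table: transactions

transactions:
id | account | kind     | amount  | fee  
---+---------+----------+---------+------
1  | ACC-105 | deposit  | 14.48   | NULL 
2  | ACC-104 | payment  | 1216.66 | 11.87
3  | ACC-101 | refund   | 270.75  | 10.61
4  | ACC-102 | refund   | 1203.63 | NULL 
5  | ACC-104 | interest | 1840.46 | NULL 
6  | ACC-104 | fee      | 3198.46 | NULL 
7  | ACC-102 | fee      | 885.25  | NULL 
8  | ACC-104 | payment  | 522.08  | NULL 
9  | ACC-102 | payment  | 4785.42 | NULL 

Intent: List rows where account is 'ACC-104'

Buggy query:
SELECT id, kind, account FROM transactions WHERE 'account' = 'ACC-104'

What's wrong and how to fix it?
Bug: 'account' in single quotes is a string literal, not the column; the comparison is literal-vs-literal and never true

Fix: Reference the column as account without single quotes

Corrected query:
SELECT id, kind, account FROM transactions WHERE account = 'ACC-104'

Result:
id | kind     | account
---+----------+--------
2  | payment  | ACC-104
5  | interest | ACC-104
6  | fee      | ACC-104
8  | payment  | ACC-104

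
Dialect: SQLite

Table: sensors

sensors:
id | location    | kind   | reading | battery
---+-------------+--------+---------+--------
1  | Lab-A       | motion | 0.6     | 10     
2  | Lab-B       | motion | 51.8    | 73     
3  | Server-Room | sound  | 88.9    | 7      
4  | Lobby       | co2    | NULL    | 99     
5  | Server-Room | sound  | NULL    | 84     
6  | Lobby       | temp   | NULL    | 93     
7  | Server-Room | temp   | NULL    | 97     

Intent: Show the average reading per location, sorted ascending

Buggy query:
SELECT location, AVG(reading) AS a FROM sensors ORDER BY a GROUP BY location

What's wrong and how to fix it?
Bug: GROUP BY must precede ORDER BY

Fix: Reorder: SELECT … FROM … GROUP BY … ORDER BY …

Corrected query:
SELECT location, AVG(reading) AS a FROM sensors GROUP BY location ORDER BY a

Result:
location    | a   
------------+-----
Lobby       | NULL
Lab-A       | 0.6 
Lab-B       | 51.8
Server-Room | 88.9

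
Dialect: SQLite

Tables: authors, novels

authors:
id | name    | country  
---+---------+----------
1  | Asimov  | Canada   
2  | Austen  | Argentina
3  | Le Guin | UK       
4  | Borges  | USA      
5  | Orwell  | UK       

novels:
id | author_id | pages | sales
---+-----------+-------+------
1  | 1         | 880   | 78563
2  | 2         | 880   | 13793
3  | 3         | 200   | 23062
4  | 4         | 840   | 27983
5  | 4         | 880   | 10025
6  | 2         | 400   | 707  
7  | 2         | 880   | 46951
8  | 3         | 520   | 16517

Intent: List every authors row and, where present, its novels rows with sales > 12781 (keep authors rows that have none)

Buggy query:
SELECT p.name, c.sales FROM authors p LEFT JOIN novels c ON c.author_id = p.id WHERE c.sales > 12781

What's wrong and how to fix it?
Bug: Filtering c.sales in WHERE discards the NULL rows produced by LEFT JOIN, turning it into an inner join

Fix: Put 'c.sales > 12781' in the JOIN's ON clause instead of WHERE

Corrected query:
SELECT p.name, c.sales FROM authors p LEFT JOIN novels c ON c.author_id = p.id AND c.sales > 12781

Result:
name    | sales
--------+------
Asimov  | 78563
Austen  | 13793
Austen  | 46951
Le Guin | 16517
Le Guin | 23062
Borges  | 27983
Orwell  | NULL 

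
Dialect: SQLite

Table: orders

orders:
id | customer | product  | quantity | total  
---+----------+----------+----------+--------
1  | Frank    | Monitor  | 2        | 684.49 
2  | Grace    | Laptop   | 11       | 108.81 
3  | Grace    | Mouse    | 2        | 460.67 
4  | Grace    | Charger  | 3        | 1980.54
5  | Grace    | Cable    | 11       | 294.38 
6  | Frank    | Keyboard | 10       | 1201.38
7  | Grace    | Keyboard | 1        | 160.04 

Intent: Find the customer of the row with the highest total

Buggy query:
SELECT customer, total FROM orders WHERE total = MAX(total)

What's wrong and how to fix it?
Bug: MAX(total) is an aggregate and cannot be used directly in WHERE

Fix: Wrap MAX in a scalar subquery so WHERE compares against a single value

Corrected query:
SELECT customer, total FROM orders WHERE total = (SELECT MAX(total) FROM orders)

Result:
customer | total  
---------+--------
Grace    | 1980.54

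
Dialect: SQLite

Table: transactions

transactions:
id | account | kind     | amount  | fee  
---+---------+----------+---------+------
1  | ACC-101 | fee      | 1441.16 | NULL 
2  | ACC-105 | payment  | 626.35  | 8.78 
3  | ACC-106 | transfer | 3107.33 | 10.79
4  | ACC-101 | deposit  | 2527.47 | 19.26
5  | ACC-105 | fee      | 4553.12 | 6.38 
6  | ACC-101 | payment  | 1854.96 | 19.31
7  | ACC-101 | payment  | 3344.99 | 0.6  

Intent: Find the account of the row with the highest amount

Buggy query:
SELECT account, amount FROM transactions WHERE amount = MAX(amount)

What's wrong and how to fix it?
Bug: WHERE is evaluated per row; an aggregate over the whole table isn't defined there

Fix: Use a subquery: WHERE amount = (SELECT MAX(amount) FROM transactions)

Corrected query:
SELECT account, amount FROM transactions WHERE amount = (SELECT MAX(amount) FROM transactions)

Result:
account | amount 
--------+--------
ACC-105 | 4553.12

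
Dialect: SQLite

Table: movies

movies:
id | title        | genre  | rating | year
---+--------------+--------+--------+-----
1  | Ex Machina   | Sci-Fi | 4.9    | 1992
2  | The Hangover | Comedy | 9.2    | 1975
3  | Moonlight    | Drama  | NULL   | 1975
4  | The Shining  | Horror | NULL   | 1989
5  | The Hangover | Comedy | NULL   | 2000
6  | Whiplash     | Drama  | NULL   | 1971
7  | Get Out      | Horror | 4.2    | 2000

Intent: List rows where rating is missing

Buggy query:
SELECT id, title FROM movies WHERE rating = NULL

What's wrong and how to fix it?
Bug: Comparing to NULL with '=' never matches; NULL = NULL is unknown, not true

Fix: Use IS NULL to test for NULL

Corrected query:
SELECT id, title FROM movies WHERE rating IS NULL

Result:
id | title       
---+-------------
3  | Moonlight   
4  | The Shining 
5  | The Hangover
6  | Whiplash    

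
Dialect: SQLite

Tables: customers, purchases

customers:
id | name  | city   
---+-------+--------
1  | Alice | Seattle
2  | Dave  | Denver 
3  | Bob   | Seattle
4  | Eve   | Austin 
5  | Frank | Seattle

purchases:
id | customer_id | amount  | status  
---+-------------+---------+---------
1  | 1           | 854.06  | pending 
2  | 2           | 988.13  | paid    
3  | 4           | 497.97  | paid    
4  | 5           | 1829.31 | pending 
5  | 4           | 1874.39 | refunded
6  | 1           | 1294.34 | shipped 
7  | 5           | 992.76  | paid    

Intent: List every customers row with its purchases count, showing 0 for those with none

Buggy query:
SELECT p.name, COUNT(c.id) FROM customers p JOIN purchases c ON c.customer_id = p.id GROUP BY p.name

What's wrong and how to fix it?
Bug: An inner join excludes parents with zero children

Fix: Use LEFT JOIN so parents without children still appear (COUNT(c.id) gives 0)

Corrected query:
SELECT p.name, COUNT(c.id) FROM customers p LEFT JOIN purchases c ON c.customer_id = p.id GROUP BY p.name

Result:
name  | COUNT(c.id)
------+------------
Alice | 2          
Bob   | 0          
Dave  | 1          
Eve   | 2          
Frank | 2          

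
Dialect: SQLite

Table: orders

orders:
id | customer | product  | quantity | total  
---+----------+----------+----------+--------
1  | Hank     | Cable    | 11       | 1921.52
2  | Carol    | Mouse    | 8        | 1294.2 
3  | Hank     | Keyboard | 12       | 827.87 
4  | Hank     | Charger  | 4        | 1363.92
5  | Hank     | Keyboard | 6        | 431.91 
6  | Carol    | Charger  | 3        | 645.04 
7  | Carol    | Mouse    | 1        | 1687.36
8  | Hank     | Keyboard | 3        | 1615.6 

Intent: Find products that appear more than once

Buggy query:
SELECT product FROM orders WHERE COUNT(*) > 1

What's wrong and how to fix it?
Bug: WHERE can't reference COUNT(*); aggregates are computed after WHERE

Fix: Group first, then use HAVING for the count condition

Corrected query:
SELECT product FROM orders GROUP BY product HAVING COUNT(*) > 1

Result:
product 
--------
Charger 
Keyboard
Mouse   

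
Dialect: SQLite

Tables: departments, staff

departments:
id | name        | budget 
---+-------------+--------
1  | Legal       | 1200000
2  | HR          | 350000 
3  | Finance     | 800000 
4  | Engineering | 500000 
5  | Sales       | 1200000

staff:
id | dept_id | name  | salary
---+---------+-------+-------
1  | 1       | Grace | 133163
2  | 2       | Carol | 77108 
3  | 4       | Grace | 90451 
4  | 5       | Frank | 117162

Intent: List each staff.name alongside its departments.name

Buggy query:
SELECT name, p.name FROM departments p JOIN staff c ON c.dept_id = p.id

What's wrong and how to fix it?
Bug: Both tables have a 'name' column; the unqualified reference is ambiguous

Fix: Prefix ambiguous columns with the table alias

Corrected query:
SELECT c.name, p.name FROM departments p JOIN staff c ON c.dept_id = p.id

Result:
name  | name       
------+------------
Grace | Legal      
Carol | HR         
Grace | Engineering
Frank | Sales      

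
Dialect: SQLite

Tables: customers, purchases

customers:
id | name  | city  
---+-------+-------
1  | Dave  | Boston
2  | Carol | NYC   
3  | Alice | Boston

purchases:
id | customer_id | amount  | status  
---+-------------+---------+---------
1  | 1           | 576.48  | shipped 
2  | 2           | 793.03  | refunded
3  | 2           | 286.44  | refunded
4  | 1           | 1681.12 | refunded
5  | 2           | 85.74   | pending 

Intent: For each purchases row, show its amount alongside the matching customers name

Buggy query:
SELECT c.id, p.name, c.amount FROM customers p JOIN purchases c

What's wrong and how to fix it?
Bug: Missing join condition: each purchases row is matched to all customers rows instead of just its own

Fix: Specify the join condition linking the foreign key to the parent id

Corrected query:
SELECT c.id, p.name, c.amount FROM customers p JOIN purchases c ON c.customer_id = p.id

Result:
id | name  | amount 
---+-------+--------
1  | Dave  | 576.48 
2  | Carol | 793.03 
3  | Carol | 286.44 
4  | Dave  | 1681.12
5  | Carol | 85.74  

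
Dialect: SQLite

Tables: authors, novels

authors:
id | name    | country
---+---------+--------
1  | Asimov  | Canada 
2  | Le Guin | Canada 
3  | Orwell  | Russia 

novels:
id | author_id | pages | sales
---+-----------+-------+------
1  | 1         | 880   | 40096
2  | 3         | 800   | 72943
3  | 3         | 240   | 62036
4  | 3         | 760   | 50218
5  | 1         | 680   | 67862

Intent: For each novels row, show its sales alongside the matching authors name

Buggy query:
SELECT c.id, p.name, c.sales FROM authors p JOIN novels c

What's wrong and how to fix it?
Bug: JOIN with no ON clause produces a cartesian product; every novels row pairs with every authors row

Fix: Add ON c.author_id = p.id to the JOIN

Corrected query:
SELECT c.id, p.name, c.sales FROM authors p JOIN novels c ON c.author_id = p.id

Result:
id | name   | sales
---+--------+------
1  | Asimov | 40096
2  | Orwell | 72943
3  | Orwell | 62036
4  | Orwell | 50218
5  | Asimov | 67862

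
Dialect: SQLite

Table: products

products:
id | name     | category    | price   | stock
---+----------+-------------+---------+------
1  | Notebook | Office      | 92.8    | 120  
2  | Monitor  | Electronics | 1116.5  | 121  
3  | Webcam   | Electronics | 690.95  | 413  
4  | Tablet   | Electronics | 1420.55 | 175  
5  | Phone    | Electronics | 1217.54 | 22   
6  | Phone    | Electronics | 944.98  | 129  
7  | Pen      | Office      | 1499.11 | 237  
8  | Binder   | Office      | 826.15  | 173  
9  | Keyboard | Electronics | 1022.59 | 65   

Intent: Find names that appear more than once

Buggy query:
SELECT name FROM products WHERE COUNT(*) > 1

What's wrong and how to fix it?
Bug: WHERE can't reference COUNT(*); aggregates are computed after WHERE

Fix: Group first, then use HAVING for the count condition

Corrected query:
SELECT name FROM products GROUP BY name HAVING COUNT(*) > 1

Result:
name 
-----
Phone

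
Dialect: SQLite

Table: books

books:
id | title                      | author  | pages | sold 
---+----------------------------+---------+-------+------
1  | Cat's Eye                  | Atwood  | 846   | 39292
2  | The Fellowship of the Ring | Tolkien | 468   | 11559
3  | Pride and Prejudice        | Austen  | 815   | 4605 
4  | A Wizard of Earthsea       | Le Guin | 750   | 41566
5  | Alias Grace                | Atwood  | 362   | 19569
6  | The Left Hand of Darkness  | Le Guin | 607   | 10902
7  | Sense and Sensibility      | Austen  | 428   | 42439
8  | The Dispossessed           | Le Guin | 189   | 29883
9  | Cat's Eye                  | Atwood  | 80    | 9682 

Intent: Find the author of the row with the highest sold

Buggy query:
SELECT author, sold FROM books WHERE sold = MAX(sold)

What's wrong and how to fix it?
Bug: WHERE is evaluated per row; an aggregate over the whole table isn't defined there

Fix: Wrap MAX in a scalar subquery so WHERE compares against a single value

Corrected query:
SELECT author, sold FROM books WHERE sold = (SELECT MAX(sold) FROM books)

Result:
author | sold 
-------+------
Austen | 42439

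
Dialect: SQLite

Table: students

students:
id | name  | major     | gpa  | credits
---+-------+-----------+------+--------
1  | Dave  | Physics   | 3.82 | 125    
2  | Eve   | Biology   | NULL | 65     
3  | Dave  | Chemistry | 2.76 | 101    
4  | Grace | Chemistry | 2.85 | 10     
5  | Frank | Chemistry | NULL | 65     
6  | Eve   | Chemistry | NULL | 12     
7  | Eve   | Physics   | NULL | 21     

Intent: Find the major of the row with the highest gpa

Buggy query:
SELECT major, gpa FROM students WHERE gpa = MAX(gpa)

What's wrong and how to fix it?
Bug: MAX(gpa) is an aggregate and cannot be used directly in WHERE

Fix: Use a subquery: WHERE gpa = (SELECT MAX(gpa) FROM students)

Corrected query:
SELECT major, gpa FROM students WHERE gpa = (SELECT MAX(gpa) FROM students)

Result:
major   | gpa 
--------+-----
Physics | 3.82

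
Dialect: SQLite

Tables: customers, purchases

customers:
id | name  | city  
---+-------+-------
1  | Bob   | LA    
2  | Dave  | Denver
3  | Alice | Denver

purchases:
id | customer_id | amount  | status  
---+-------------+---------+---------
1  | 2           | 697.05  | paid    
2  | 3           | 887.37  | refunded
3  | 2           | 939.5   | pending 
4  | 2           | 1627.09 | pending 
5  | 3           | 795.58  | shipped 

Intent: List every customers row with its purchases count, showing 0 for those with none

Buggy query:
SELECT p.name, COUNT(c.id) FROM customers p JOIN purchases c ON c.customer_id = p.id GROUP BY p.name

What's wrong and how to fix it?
Bug: INNER JOIN drops customers rows that have no matching purchases rows

Fix: Switch to LEFT JOIN to retain unmatched parent rows

Corrected query:
SELECT p.name, COUNT(c.id) FROM customers p LEFT JOIN purchases c ON c.customer_id = p.id GROUP BY p.name

Result:
name  | COUNT(c.id)
------+------------
Alice | 2          
Bob   | 0          
Dave  | 3          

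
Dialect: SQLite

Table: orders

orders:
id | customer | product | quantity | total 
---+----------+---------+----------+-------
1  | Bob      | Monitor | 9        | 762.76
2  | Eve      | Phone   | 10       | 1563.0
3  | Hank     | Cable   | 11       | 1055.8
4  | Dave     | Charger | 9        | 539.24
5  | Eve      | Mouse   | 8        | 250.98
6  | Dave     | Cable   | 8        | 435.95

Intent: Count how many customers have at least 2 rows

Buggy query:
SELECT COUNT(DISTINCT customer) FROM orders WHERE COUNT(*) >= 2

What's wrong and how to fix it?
Bug: COUNT(*) cannot appear in WHERE; the per-group count doesn't exist yet

Fix: Group first with HAVING COUNT(*) >= 2, then COUNT the resulting groups

Corrected query:
SELECT COUNT(*) FROM (SELECT customer FROM orders GROUP BY customer HAVING COUNT(*) >= 2)

Result:
COUNT(*)
--------
2       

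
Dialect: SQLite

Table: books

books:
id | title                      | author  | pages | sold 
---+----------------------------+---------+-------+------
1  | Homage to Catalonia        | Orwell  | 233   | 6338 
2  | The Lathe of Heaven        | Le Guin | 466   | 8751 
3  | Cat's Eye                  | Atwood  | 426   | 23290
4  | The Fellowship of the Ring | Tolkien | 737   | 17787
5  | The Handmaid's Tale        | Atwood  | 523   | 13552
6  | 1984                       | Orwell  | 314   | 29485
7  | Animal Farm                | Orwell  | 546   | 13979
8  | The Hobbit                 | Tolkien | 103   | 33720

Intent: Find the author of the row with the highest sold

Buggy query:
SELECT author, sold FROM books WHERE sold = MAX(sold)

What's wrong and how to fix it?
Bug: WHERE is evaluated per row; an aggregate over the whole table isn't defined there

Fix: Wrap MAX in a scalar subquery so WHERE compares against a single value

Corrected query:
SELECT author, sold FROM books WHERE sold = (SELECT MAX(sold) FROM books)

Result:
author  | sold 
--------+------
Tolkien | 33720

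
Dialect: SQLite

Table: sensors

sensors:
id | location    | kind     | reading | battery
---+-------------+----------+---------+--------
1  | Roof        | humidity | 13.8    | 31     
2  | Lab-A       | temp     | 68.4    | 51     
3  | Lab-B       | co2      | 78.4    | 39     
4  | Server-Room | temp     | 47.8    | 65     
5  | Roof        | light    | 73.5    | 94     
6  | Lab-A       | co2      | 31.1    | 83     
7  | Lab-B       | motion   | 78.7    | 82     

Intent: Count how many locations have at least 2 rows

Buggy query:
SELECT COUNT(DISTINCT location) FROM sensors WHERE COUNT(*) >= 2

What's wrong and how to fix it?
Bug: WHERE filters individual rows, not groups, so a group-level COUNT is invalid there

Fix: Use a subquery that GROUPs and filters with HAVING, then count its rows

Corrected query:
SELECT COUNT(*) FROM (SELECT location FROM sensors GROUP BY location HAVING COUNT(*) >= 2)

Result:
COUNT(*)
--------
3       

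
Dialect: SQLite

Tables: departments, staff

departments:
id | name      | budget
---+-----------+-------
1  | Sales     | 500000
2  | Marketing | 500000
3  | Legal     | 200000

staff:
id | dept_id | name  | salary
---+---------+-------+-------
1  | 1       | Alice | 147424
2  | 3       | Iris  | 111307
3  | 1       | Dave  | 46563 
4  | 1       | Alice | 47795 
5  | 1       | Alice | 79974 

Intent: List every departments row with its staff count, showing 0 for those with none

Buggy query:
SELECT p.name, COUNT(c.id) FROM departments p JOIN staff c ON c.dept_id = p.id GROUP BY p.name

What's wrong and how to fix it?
Bug: INNER JOIN drops departments rows that have no matching staff rows

Fix: Use LEFT JOIN so parents without children still appear (COUNT(c.id) gives 0)

Corrected query:
SELECT p.name, COUNT(c.id) FROM departments p LEFT JOIN staff c ON c.dept_id = p.id GROUP BY p.name

Result:
name      | COUNT(c.id)
----------+------------
Legal     | 1          
Marketing | 0          
Sales     | 4          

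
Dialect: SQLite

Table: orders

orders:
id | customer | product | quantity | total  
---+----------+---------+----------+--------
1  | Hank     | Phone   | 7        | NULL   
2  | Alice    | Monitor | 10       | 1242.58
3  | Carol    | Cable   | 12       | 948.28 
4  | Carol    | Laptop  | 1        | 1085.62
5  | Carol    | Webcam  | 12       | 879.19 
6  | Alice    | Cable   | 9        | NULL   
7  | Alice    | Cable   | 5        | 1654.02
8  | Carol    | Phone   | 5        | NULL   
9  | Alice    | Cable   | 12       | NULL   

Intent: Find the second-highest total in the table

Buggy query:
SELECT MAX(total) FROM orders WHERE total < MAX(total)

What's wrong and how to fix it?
Bug: The inner MAX is an aggregate inside WHERE, which is not allowed

Fix: Compute the overall MAX in a subquery, then take MAX of rows below it

Corrected query:
SELECT MAX(total) FROM orders WHERE total < (SELECT MAX(total) FROM orders)

Result:
MAX(total)
----------
1242.58   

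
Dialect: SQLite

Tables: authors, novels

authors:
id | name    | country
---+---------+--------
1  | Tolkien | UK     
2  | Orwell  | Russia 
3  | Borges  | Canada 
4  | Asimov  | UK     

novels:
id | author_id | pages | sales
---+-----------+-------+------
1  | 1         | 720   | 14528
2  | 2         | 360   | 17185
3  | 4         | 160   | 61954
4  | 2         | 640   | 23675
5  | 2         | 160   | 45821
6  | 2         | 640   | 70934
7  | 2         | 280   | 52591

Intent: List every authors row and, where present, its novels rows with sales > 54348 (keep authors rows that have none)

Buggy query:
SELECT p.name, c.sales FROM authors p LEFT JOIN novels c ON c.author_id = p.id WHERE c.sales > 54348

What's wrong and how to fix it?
Bug: A WHERE condition on the right-hand table after LEFT JOIN drops unmatched parents

Fix: Put 'c.sales > 54348' in the JOIN's ON clause instead of WHERE

Corrected query:
SELECT p.name, c.sales FROM authors p LEFT JOIN novels c ON c.author_id = p.id AND c.sales > 54348

Result:
name    | sales
--------+------
Tolkien | NULL 
Orwell  | 70934
Borges  | NULL 
Asimov  | 61954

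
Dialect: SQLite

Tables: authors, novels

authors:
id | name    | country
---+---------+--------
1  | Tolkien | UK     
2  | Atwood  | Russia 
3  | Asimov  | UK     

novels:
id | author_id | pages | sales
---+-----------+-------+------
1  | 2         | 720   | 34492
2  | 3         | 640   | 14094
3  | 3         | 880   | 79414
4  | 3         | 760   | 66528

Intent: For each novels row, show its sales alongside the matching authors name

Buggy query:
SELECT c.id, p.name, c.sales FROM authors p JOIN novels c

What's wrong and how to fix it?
Bug: JOIN with no ON clause produces a cartesian product; every novels row pairs with every authors row

Fix: Add ON c.author_id = p.id to the JOIN

Corrected query:
SELECT c.id, p.name, c.sales FROM authors p JOIN novels c ON c.author_id = p.id

Result:
id | name   | sales
---+--------+------
1  | Atwood | 34492
2  | Asimov | 14094
3  | Asimov | 79414
4  | Asimov | 66528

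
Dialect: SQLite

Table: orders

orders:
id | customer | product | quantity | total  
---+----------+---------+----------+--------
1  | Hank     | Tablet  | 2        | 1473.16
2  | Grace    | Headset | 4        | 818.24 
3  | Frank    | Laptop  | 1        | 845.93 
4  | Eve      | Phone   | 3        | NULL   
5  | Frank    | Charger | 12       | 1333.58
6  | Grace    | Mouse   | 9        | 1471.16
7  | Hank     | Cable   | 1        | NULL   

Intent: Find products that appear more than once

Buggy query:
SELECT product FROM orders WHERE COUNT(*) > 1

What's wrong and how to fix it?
Bug: COUNT(*) is an aggregate and cannot be used in WHERE

Fix: Group first, then use HAVING for the count condition

Corrected query:
SELECT product FROM orders GROUP BY product HAVING COUNT(*) > 1

Result:
(no rows)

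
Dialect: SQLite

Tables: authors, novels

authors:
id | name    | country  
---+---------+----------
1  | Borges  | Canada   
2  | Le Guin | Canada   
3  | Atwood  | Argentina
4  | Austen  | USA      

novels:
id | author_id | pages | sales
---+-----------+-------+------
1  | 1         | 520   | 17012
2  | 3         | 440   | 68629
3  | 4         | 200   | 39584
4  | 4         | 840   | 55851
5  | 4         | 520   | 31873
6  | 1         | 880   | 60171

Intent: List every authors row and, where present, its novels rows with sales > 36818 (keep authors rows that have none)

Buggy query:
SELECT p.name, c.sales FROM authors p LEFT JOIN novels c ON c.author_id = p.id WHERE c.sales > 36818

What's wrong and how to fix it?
Bug: A WHERE condition on the right-hand table after LEFT JOIN drops unmatched parents

Fix: Put 'c.sales > 36818' in the JOIN's ON clause instead of WHERE

Corrected query:
SELECT p.name, c.sales FROM authors p LEFT JOIN novels c ON c.author_id = p.id AND c.sales > 36818

Result:
name    | sales
--------+------
Borges  | 60171
Le Guin | NULL 
Atwood  | 68629
Austen  | 39584
Austen  | 55851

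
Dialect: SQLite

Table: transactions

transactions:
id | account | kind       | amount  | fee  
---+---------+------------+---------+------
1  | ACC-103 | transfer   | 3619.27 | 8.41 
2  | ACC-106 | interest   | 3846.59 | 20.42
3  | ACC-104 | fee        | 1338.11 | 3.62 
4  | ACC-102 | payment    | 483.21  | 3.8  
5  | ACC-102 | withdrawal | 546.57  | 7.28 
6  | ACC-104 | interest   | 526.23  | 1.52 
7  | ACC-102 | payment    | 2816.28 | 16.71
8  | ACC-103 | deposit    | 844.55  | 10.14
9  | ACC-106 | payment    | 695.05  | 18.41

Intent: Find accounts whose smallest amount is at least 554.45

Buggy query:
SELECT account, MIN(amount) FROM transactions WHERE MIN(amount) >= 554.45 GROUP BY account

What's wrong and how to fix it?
Bug: Aggregates like MIN are computed per group after WHERE runs

Fix: Use HAVING for the per-group MIN condition

Corrected query:
SELECT account, MIN(amount) FROM transactions GROUP BY account HAVING MIN(amount) >= 554.45

Result:
account | MIN(amount)
--------+------------
ACC-103 | 844.55     
ACC-106 | 695.05     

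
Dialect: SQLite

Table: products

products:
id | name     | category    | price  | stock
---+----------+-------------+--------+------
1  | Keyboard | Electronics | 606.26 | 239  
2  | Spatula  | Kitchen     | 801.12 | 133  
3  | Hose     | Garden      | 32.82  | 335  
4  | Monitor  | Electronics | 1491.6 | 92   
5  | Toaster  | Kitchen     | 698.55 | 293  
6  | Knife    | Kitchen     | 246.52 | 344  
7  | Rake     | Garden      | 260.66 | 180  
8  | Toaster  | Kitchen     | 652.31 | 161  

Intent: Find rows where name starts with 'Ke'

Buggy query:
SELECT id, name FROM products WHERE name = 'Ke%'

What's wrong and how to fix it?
Bug: Wildcards only work with LIKE; '=' treats '%' as a literal character

Fix: Use LIKE for wildcard pattern matching

Corrected query:
SELECT id, name FROM products WHERE name LIKE 'Ke%'

Result:
id | name    
---+---------
1  | Keyboard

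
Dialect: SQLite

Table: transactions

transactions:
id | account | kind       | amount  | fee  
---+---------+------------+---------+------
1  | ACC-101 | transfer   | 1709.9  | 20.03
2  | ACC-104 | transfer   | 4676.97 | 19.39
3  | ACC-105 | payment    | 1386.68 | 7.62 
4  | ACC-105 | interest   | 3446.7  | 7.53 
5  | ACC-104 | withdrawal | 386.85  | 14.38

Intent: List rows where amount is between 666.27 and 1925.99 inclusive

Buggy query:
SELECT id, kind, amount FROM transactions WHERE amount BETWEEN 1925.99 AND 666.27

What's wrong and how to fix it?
Bug: The bounds are reversed; BETWEEN a AND b requires a <= b to match anything

Fix: Swap the bounds so the smaller value comes first

Corrected query:
SELECT id, kind, amount FROM transactions WHERE amount BETWEEN 666.27 AND 1925.99

Result:
id | kind     | amount 
---+----------+--------
1  | transfer | 1709.9 
3  | payment  | 1386.68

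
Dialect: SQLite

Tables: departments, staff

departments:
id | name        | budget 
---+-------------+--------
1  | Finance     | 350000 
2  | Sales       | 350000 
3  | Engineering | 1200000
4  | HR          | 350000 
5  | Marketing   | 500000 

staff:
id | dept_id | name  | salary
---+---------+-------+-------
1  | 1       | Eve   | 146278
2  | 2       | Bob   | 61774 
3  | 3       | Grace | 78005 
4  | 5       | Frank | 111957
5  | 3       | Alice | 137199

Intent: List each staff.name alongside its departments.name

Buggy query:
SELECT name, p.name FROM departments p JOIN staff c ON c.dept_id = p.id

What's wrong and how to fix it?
Bug: Both tables have a 'name' column; the unqualified reference is ambiguous

Fix: Prefix ambiguous columns with the table alias

Corrected query:
SELECT c.name, p.name FROM departments p JOIN staff c ON c.dept_id = p.id

Result:
name  | name       
------+------------
Eve   | Finance    
Bob   | Sales      
Grace | Engineering
Frank | Marketing  
Alice | Engineering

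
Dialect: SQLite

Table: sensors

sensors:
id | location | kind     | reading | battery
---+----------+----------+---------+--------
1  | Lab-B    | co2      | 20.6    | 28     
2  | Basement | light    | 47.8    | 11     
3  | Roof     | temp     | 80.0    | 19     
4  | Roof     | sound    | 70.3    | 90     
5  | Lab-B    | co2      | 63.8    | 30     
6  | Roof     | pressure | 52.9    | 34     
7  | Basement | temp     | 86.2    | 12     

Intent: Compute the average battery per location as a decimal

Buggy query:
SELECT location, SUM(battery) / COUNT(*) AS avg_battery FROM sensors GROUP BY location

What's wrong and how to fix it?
Bug: Both operands are integers, so '/' performs integer division and truncates

Fix: Cast one side to REAL so the division keeps the fractional part

Corrected query:
SELECT location, SUM(battery) * 1.0 / COUNT(*) AS avg_battery FROM sensors GROUP BY location

Result:
location | avg_battery
---------+------------
Basement | 11.5       
Lab-B    | 29         
Roof     | 47.666667  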